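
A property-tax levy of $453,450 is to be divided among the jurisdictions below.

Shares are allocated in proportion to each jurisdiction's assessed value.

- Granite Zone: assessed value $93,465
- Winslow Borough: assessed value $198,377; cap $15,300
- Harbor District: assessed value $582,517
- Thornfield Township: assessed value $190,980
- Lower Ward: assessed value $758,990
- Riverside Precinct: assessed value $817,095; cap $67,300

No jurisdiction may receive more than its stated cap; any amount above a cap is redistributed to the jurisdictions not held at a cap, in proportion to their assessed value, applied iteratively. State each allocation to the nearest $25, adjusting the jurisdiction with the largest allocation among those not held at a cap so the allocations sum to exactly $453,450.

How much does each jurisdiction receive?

Granite Zone: $21,325 | Winslow Borough: $15,300 | Harbor District: $132,850 | Thornfield Township: $43,550 | Lower Ward: $173,125 | Riverside Precinct: $67,300

Assessed value total: 2,641,424.
Unconstrained shares: Granite Zone 16,045.02; Winslow Borough 34,055.13; Harbor District 99,999.97; Thornfield Township 32,785.30; Lower Ward 130,294.88; Riverside Precinct 140,269.69.
Cap binds for Winslow Borough ($15,300), Riverside Precinct ($67,300); balance $370,850 reallocated over remaining assessed value 1,625,952.
Remaining shares: Granite Zone 21,317.66 → $21,325; Harbor District 132,861.50 → $132,850; Thornfield Township 43,559.06 → $43,550; Lower Ward 173,111.78 → $173,100.
Rounding difference +$25 applied to Lower Ward → $173,125.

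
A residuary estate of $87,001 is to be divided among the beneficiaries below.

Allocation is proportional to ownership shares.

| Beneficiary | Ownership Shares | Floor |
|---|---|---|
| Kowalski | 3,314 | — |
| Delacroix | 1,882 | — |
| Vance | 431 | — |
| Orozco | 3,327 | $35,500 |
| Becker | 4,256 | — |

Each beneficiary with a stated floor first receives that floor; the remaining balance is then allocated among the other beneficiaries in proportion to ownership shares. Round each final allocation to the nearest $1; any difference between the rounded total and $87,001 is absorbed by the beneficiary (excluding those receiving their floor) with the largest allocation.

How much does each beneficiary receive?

Fund the minimums — Orozco $35,500. Remaining pool $51,501.
Remaining pool split over remaining ownership shares 9,883: Kowalski 17,269.48 → $17,269; Delacroix 9,807.23 → $9,807; Vance 2,245.97 → $2,246; Becker 22,178.31 → $22,178.
Rounding difference +$1 applied to Becker → $22,179.

Kowalski: $17,269 | Delacroix: $9,807 | Vance: $2,246 | Orozco: $35,500 | Becker: $22,179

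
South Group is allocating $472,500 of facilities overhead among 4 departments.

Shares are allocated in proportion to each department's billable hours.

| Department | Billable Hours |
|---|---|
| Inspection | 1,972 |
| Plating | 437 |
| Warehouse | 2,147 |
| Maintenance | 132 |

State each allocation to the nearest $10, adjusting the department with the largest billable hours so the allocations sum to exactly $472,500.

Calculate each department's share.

Combined billable hours = 4,688.
Proportional shares: Inspection 1,972/4,688 × $472,500 = 198,756.40; Plating 437/4,688 × $472,500 = 44,044.90; Warehouse 2,147/4,688 × $472,500 = 216,394.52; Maintenance 132/4,688 × $472,500 = 13,304.18.
After rounding ($10): Inspection $198,760; Plating $44,040; Warehouse $216,390; Maintenance $13,300. Sum = $472,490.
Difference $472,500 − $472,490 = +$10 applied to largest billable hours (Warehouse): Warehouse becomes $216,400.

Inspection: $198,760; Plating: $44,040; Warehouse: $216,400; Maintenance: $13,300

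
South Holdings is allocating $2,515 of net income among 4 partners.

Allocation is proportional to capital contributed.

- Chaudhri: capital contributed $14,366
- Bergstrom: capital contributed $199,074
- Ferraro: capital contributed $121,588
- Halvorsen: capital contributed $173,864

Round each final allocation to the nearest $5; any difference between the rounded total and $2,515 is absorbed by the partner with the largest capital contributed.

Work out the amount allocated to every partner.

Chaudhri: $70; Bergstrom: $985; Ferraro: $600; Halvorsen: $860

Combined capital contributed = 14,366 + 199,074 + 121,588 + 173,864 = 508,892.
Raw shares: Chaudhri 71.00; Bergstrom 983.85; Ferraro 600.90; Halvorsen 859.25.
At nearest $5: Chaudhri $70; Bergstrom $985; Ferraro $600; Halvorsen $860. Sum = $2,515.
Sum already equals the total — no adjustment.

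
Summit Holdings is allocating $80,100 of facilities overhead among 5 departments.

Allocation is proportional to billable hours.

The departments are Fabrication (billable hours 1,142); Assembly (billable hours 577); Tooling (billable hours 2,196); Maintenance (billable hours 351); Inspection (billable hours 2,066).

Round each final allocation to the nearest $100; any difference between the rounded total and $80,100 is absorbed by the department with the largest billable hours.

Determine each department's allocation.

Fabrication: $14,400 | Assembly: $7,300 | Tooling: $27,900 | Maintenance: $4,400 | Inspection: $26,100

Billable hours total: 6,332.
Unrounded shares: Fabrication 1,142/6,332 × $80,100 = 14,446.34; Assembly 577/6,332 × $80,100 = 7,299.07; Tooling 2,196/6,332 × $80,100 = 27,779.47; Maintenance 351/6,332 × $80,100 = 4,440.16; Inspection 2,066/6,332 × $80,100 = 26,134.97.
At nearest $100: Fabrication $14,400; Assembly $7,300; Tooling $27,800; Maintenance $4,400; Inspection $26,100. Sum = $80,000.
Difference $80,100 − $80,000 = +$100 applied to largest billable hours (Tooling): Tooling becomes $27,900.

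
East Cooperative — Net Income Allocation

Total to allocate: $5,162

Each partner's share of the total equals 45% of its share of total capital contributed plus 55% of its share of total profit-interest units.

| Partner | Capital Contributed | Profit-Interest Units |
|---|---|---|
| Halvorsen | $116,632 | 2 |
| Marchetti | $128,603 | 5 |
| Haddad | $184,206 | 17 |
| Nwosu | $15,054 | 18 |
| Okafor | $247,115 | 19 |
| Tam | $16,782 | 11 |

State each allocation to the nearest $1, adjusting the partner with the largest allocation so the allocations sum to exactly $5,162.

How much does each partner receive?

Totals — capital contributed 708,392, profit-interest units 72.
Blended shares (45% capital contributed + 55% profit-interest units): Halvorsen 0.0894; Marchetti 0.1199; Haddad 0.2469; Nwosu 0.1471; Okafor 0.3021; Tam 0.0947.
Pro-rata amounts: Halvorsen 461.31; Marchetti 618.86; Haddad 1,274.38; Nwosu 759.14; Okafor 1,559.53; Tam 488.78.
At nearest $1: Halvorsen $461; Marchetti $619; Haddad $1,274; Nwosu $759; Okafor $1,560; Tam $489. Sum = $5,162.
No rounding difference to absorb.

Halvorsen: $461 · Marchetti: $619 · Haddad: $1,274 · Nwosu: $759 · Okafor: $1,560 · Tam: $489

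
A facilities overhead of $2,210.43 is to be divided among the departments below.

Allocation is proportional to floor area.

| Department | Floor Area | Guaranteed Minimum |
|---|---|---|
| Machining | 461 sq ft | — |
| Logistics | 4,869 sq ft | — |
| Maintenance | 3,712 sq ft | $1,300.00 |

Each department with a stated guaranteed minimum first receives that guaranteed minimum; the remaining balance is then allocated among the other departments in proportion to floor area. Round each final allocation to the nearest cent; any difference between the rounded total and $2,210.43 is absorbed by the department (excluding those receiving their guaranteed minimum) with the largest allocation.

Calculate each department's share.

Machining: $78.74 · Logistics: $831.69 · Maintenance: $1,300.00

Fund the minimums — Maintenance $1,300.00. Remaining pool $910.43.
Remaining pool split over remaining floor area 5,330: Machining 78.7445 → $78.74; Logistics 831.6855 → $831.69.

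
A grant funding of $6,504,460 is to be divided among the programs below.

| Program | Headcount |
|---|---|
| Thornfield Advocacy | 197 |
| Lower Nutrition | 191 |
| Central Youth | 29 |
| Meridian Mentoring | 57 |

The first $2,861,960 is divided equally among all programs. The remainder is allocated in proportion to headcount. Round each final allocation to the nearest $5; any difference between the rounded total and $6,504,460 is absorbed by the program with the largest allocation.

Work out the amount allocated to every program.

$2,861,960 shared equally gives $715,490 per program.
Remainder $3,642,500 by headcount (total 474): Thornfield Advocacy 1,513,866.03 → $1,513,865; Lower Nutrition 1,467,758.44 → $1,467,760; Central Youth 222,853.38 → $222,855; Meridian Mentoring 438,022.15 → $438,020.
Totals: Thornfield Advocacy $715,490 + $1,513,865 = $2,229,355; Lower Nutrition $715,490 + $1,467,760 = $2,183,250; Central Youth $715,490 + $222,855 = $938,345; Meridian Mentoring $715,490 + $438,020 = $1,153,510.

Thornfield Advocacy: $2,229,355; Lower Nutrition: $2,183,250; Central Youth: $938,345; Meridian Mentoring: $1,153,510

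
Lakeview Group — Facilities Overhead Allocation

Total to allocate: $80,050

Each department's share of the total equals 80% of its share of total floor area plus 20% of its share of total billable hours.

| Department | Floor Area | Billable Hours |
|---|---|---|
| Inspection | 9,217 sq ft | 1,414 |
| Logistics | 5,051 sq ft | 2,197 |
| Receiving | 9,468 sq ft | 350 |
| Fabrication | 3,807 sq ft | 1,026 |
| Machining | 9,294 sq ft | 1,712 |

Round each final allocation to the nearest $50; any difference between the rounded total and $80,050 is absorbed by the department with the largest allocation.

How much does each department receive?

Inspection: $19,400 | Logistics: $14,050 | Receiving: $17,300 | Fabrication: $9,050 | Machining: $20,250

Floor area total 36,837; billable hours total 6,699.
Combined weights (80% floor area + 20% billable hours): Inspection 0.2424; Logistics 0.1753; Receiving 0.2161; Fabrication 0.1133; Machining 0.2530.
Pro-rata amounts: Inspection 19,402.80; Logistics 14,031.64; Receiving 17,296.30; Fabrication 9,070.40; Machining 20,248.86.
Rounded to nearest $50: Inspection $19,400; Logistics $14,050; Receiving $17,300; Fabrication $9,050; Machining $20,250. Sum = $80,050.
Rounded total matches; no reconciliation needed.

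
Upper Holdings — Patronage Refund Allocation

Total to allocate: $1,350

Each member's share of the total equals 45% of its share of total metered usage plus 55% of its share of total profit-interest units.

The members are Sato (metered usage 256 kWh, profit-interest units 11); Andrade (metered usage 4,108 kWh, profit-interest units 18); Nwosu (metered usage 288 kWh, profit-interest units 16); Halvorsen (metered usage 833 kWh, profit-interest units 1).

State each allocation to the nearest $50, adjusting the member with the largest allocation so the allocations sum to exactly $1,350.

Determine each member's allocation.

Totals — metered usage 5,485, profit-interest units 46.
Composite weights (45% metered usage + 55% profit-interest units): Sato 0.1525; Andrade 0.5522; Nwosu 0.2149; Halvorsen 0.0803.
Raw shares: Sato 205.91; Andrade 745.53; Nwosu 290.16; Halvorsen 108.40.
After rounding ($50): Sato $200; Andrade $750; Nwosu $300; Halvorsen $100. Sum = $1,350.
Rounded total matches; no reconciliation needed.

Sato: $200 · Andrade: $750 · Nwosu: $300 · Halvorsen: $100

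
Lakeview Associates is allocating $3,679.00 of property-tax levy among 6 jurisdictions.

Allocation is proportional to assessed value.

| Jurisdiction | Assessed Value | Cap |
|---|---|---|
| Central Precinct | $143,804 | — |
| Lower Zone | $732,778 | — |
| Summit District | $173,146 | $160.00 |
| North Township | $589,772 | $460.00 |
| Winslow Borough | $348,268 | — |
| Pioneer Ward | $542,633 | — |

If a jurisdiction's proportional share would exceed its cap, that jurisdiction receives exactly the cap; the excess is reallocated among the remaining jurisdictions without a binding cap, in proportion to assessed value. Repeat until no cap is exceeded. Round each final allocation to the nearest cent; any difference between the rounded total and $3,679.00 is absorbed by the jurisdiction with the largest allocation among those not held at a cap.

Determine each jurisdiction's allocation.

Central Precinct: $248.88 · Lower Zone: $1,268.23 · Summit District: $160.00 · North Township: $460.00 · Winslow Borough: $602.75 · Pioneer Ward: $939.14

Assessed value total: 2,530,401.
Unconstrained shares: Central Precinct 209.0795; Lower Zone 1,065.4004; Summit District 251.7404; North Township 857.4812; Winslow Borough 506.3537; Pioneer Ward 788.9448.
Held at cap: Summit District ($160.00), North Township ($460.00); remaining pool $3,059.00 reallocated over remaining assessed value 1,767,483.
Redistributed shares: Central Precinct 248.8830 → $248.88; Lower Zone 1,268.2260 → $1,268.23; Winslow Borough 602.7508 → $602.75; Pioneer Ward 939.1402 → $939.14.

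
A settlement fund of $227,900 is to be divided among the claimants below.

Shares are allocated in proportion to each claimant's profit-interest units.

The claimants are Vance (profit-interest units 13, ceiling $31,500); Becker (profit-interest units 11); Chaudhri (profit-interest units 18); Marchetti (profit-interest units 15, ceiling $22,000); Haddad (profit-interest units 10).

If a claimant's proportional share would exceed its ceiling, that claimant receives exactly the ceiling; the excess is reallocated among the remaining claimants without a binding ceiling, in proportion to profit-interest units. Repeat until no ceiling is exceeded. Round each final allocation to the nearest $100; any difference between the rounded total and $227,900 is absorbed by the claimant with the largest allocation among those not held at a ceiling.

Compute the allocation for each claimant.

Vance: $31,500 · Becker: $49,200 · Chaudhri: $80,500 · Marchetti: $22,000 · Haddad: $44,700

Total profit-interest units = 67.
Unconstrained shares: Vance 44,219.40; Becker 37,416.42; Chaudhri 61,226.87; Marchetti 51,022.39; Haddad 34,014.93.
Cap binds for Vance ($31,500), Marchetti ($22,000); balance $174,400 reallocated over remaining profit-interest units 39.
Redistributed shares: Becker 49,189.74 → $49,200; Chaudhri 80,492.31 → $80,500; Haddad 44,717.95 → $44,700.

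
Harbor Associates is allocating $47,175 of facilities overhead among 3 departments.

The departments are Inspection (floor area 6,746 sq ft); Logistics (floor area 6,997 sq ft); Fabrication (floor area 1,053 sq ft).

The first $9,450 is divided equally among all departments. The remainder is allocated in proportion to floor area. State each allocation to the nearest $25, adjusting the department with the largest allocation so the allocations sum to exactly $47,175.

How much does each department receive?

First tranche $9,450 split equally: $3,150 each.
Remainder $37,725 by floor area (total 14,796): Inspection 17,200.11 → $17,200; Logistics 17,840.08 → $17,850; Fabrication 2,684.81 → $2,675.
Totals: Inspection $3,150 + $17,200 = $20,350; Logistics $3,150 + $17,850 = $21,000; Fabrication $3,150 + $2,675 = $5,825.

Inspection: $20,350; Logistics: $21,000; Fabrication: $5,825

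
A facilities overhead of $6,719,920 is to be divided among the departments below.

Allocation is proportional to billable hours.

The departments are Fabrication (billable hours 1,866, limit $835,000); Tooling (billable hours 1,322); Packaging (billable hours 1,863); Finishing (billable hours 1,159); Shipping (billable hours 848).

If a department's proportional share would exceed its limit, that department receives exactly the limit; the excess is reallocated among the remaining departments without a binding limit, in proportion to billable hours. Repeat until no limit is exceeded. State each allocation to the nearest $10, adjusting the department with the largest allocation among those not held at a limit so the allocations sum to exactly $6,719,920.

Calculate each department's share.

Combined billable hours = 7,058.
Pro-rata shares before constraints: Fabrication 1,776,618.12; Tooling 1,258,675.86; Packaging 1,773,761.82; Finishing 1,103,483.60; Shipping 807,380.58.
Held at cap: Fabrication ($835,000); residual $5,884,920 reallocated over remaining billable hours 5,192.
Remaining shares: Tooling 1,498,433.02 → $1,498,430; Packaging 2,111,634.43 → $2,111,630; Finishing 1,313,679.18 → $1,313,680; Shipping 961,173.37 → $961,170.
Rounding difference +$10 applied to Packaging → $2,111,640.

Fabrication: $835,000 | Tooling: $1,498,430 | Packaging: $2,111,640 | Finishing: $1,313,680 | Shipping: $961,170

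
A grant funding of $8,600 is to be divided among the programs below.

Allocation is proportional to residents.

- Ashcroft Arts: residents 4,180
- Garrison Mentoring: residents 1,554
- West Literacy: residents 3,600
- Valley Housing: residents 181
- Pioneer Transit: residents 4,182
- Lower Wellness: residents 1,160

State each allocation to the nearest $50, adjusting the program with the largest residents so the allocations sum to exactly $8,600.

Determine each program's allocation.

Ashcroft Arts: $2,400 · Garrison Mentoring: $900 · West Literacy: $2,100 · Valley Housing: $100 · Pioneer Transit: $2,450 · Lower Wellness: $650

Total residents = 14,857.
Pro-rata amounts: Ashcroft Arts 4,180/14,857 × $8,600 = 2,419.60; Garrison Mentoring 1,554/14,857 × $8,600 = 899.54; West Literacy 3,600/14,857 × $8,600 = 2,083.87; Valley Housing 181/14,857 × $8,600 = 104.77; Pioneer Transit 4,182/14,857 × $8,600 = 2,420.76; Lower Wellness 1,160/14,857 × $8,600 = 671.47.
Rounded to nearest $50: Ashcroft Arts $2,400; Garrison Mentoring $900; West Literacy $2,100; Valley Housing $100; Pioneer Transit $2,400; Lower Wellness $650. Sum = $8,550.
Difference $8,600 − $8,550 = +$50 applied to largest residents (Pioneer Transit): Pioneer Transit becomes $2,450.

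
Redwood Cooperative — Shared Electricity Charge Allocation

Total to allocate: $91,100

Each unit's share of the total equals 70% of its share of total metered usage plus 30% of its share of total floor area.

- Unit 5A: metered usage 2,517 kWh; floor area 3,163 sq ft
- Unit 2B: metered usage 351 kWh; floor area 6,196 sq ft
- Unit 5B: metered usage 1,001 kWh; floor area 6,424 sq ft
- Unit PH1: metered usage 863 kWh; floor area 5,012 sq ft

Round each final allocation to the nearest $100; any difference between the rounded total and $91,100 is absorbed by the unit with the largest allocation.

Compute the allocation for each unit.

Totals — metered usage 4,732, floor area 20,795.
Blended shares (70% metered usage + 30% floor area): Unit 5A 0.4180; Unit 2B 0.1413; Unit 5B 0.2408; Unit PH1 0.2000.
Unrounded shares: Unit 5A 38,076.92; Unit 2B 12,873.34; Unit 5B 21,932.60; Unit PH1 18,217.14.
Rounded to nearest $100: Unit 5A $38,100; Unit 2B $12,900; Unit 5B $21,900; Unit PH1 $18,200. Sum = $91,100.
Rounded total matches; no reconciliation needed.

Unit 5A: $38,100 | Unit 2B: $12,900 | Unit 5B: $21,900 | Unit PH1: $18,200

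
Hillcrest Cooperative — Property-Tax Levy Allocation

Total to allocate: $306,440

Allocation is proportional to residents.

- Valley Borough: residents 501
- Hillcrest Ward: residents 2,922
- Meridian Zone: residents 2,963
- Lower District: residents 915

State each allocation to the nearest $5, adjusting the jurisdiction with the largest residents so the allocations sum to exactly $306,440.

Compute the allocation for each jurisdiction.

Valley Borough: $21,030; Hillcrest Ward: $122,645; Meridian Zone: $124,360; Lower District: $38,405

Residents total: 501 + 2,922 + 2,963 + 915 = 7,301.
Proportional shares: Valley Borough 21,028.14; Hillcrest Ward 122,643.16; Meridian Zone 124,364.02; Lower District 38,404.68.
At nearest $5: Valley Borough $21,030; Hillcrest Ward $122,645; Meridian Zone $124,365; Lower District $38,405. Sum = $306,445.
Difference $306,440 − $306,445 = −$5 applied to largest residents (Meridian Zone): Meridian Zone becomes $124,360.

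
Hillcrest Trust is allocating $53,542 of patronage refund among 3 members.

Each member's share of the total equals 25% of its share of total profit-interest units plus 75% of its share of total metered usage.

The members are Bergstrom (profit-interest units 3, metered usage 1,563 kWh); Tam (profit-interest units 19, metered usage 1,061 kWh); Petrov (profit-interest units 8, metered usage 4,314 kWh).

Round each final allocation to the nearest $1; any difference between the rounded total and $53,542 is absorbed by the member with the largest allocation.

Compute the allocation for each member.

Totals — profit-interest units 30, metered usage 6,938.
Composite weights (25% profit-interest units + 75% metered usage): Bergstrom 0.1940; Tam 0.2730; Petrov 0.5330.
Pro-rata amounts: Bergstrom 10,385.05; Tam 14,618.45; Petrov 28,538.498.
Rounded to nearest $1: Bergstrom $10,385; Tam $14,618; Petrov $28,538. Sum = $53,541.
Difference $53,542 − $53,541 = +$1 applied to largest allocation (Petrov): Petrov becomes $28,539.

Bergstrom: $10,385; Tam: $14,618; Petrov: $28,539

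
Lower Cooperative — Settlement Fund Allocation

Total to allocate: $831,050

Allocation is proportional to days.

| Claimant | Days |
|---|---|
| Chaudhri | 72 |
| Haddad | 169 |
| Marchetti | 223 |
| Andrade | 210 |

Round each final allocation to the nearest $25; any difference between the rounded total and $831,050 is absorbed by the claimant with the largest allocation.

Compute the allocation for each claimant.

Chaudhri: $88,775 | Haddad: $208,375 | Marchetti: $274,975 | Andrade: $258,925

Total days = 674.
Pro-rata amounts: Chaudhri 72/674 × $831,050 = 88,776.85; Haddad 169/674 × $831,050 = 208,379.01; Marchetti 223/674 × $831,050 = 274,961.65; Andrade 210/674 × $831,050 = 258,932.49.
Rounded to nearest $25: Chaudhri $88,775; Haddad $208,375; Marchetti $274,950; Andrade $258,925. Sum = $831,025.
Difference $831,050 − $831,025 = +$25 applied to largest allocation (Marchetti): Marchetti becomes $274,975.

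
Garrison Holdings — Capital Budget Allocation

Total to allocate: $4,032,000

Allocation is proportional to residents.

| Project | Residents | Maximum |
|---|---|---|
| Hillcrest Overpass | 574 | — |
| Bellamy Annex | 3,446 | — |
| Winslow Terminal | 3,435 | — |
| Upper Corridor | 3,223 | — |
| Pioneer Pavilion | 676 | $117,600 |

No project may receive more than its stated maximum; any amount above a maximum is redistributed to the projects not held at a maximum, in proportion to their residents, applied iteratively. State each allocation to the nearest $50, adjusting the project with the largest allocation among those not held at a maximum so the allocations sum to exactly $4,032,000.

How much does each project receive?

Hillcrest Overpass: $210,400 | Bellamy Annex: $1,263,300 | Winslow Terminal: $1,259,200 | Upper Corridor: $1,181,500 | Pioneer Pavilion: $117,600

Combined residents = 11,354.
Unconstrained shares: Hillcrest Overpass 203,837.24; Bellamy Annex 1,223,733.66; Winslow Terminal 1,219,827.37; Upper Corridor 1,144,542.54; Pioneer Pavilion 240,059.19.
Capped: Pioneer Pavilion ($117,600); remaining pool $3,914,400 reallocated over remaining residents 10,678.
Shares after redistribution: Hillcrest Overpass 210,420.08 → $210,400; Bellamy Annex 1,263,253.64 → $1,263,250; Winslow Terminal 1,259,221.20 → $1,259,200; Upper Corridor 1,181,505.08 → $1,181,500.
Rounding difference +$50 applied to Bellamy Annex → $1,263,300.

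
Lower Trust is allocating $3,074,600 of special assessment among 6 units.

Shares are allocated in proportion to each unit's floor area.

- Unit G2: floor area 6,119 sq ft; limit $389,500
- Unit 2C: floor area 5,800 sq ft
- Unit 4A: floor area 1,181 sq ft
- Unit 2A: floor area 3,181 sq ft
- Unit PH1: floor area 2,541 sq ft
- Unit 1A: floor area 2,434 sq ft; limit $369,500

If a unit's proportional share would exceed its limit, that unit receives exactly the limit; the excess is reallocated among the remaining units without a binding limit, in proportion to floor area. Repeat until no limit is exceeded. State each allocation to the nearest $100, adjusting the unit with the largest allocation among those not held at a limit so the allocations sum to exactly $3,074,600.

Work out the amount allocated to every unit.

Total floor area = 21,256.
Proportional shares (ignoring caps): Unit G2 885,090.21; Unit 2C 838,948.06; Unit 4A 170,827.18; Unit 2A 460,119.62; Unit PH1 367,546.04; Unit 1A 352,068.89.
Capped: Unit G2 ($389,500); balance $2,685,100 reallocated over remaining floor area 15,137.
Capped: Unit 1A ($369,500); balance $2,315,600 reallocated over remaining floor area 12,703.
Redistributed shares: Unit 2C 1,057,268.36 → $1,057,300; Unit 4A 215,281.71 → $215,300; Unit 2A 579,857.01 → $579,900; Unit PH1 463,192.92 → $463,200.
Rounding difference −$100 applied to Unit 2C → $1,057,200.

Unit G2: $389,500 · Unit 2C: $1,057,200 · Unit 4A: $215,300 · Unit 2A: $579,900 · Unit PH1: $463,200 · Unit 1A: $369,500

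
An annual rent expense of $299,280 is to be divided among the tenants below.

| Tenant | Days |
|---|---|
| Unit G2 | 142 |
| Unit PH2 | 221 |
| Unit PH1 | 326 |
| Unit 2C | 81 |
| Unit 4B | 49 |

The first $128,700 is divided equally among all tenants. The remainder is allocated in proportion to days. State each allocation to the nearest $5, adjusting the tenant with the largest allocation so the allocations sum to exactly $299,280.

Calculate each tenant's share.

Unit G2: $55,315 · Unit PH2: $71,770 · Unit PH1: $93,640 · Unit 2C: $42,610 · Unit 4B: $35,945

$128,700 shared equally gives $25,740 per tenant.
Remainder $170,580 by days (total 819): Unit G2 29,575.53 → $29,575; Unit PH2 46,029.52 → $46,030; Unit PH1 67,898.75 → $67,900; Unit 2C 16,870.55 → $16,870; Unit 4B 10,205.64 → $10,205.
Totals: Unit G2 $25,740 + $29,575 = $55,315; Unit PH2 $25,740 + $46,030 = $71,770; Unit PH1 $25,740 + $67,900 = $93,640; Unit 2C $25,740 + $16,870 = $42,610; Unit 4B $25,740 + $10,205 = $35,945.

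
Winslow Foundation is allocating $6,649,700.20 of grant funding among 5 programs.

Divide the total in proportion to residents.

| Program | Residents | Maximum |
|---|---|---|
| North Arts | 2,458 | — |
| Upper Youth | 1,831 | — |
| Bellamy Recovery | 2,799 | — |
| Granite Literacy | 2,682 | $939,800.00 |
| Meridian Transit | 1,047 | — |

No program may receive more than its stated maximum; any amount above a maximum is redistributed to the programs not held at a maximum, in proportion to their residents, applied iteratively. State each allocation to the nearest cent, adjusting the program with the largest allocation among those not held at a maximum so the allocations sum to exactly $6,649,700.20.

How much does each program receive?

North Arts: $1,725,253.19 · Upper Youth: $1,285,166.23 · Bellamy Recovery: $1,964,598.73 · Granite Literacy: $939,800.00 · Meridian Transit: $734,882.05

Sum of residents: 10,817.
Pro-rata shares before constraints: North Arts 1,511,044.0133; Upper Youth 1,125,598.6934; Bellamy Recovery 1,720,672.1697; Granite Literacy 1,648,746.9665; Meridian Transit 643,638.3572.
Capped: Granite Literacy ($939,800.00); remaining pool $5,709,900.20 reallocated over remaining residents 8,135.
Remaining shares: North Arts 1,725,253.1889 → $1,725,253.19; Upper Youth 1,285,166.2282 → $1,285,166.23; Bellamy Recovery 1,964,598.7289 → $1,964,598.73; Meridian Transit 734,882.0540 → $734,882.05.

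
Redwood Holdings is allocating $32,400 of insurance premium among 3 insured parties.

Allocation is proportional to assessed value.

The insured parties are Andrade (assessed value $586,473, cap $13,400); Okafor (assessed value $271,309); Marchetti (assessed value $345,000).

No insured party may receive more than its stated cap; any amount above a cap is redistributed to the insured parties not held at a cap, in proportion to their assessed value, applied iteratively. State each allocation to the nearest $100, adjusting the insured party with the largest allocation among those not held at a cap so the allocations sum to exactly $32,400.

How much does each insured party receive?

Combined assessed value = 1,202,782.
Proportional shares (ignoring caps): Andrade 15,798.15; Okafor 7,308.40; Marchetti 9,293.45.
Held at cap: Andrade ($13,400); remaining pool $19,000 reallocated over remaining assessed value 616,309.
Shares after redistribution: Okafor 8,364.10 → $8,400; Marchetti 10,635.90 → $10,600.

Andrade: $13,400 · Okafor: $8,400 · Marchetti: $10,600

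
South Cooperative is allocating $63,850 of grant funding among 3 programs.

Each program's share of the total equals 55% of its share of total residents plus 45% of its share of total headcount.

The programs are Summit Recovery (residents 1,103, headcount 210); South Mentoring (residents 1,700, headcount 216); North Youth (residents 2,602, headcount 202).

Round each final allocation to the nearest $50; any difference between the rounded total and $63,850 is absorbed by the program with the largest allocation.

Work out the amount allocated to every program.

Summit Recovery: $16,750; South Mentoring: $20,950; North Youth: $26,150

Residents total 5,405; headcount total 628.
Composite weights (55% residents + 45% headcount): Summit Recovery 0.2627; South Mentoring 0.3278; North Youth 0.4095.
Raw shares: Summit Recovery 16,774.44; South Mentoring 20,927.80; North Youth 26,147.76.
After rounding ($50): Summit Recovery $16,750; South Mentoring $20,950; North Youth $26,150. Sum = $63,850.
Rounded total matches; no reconciliation needed.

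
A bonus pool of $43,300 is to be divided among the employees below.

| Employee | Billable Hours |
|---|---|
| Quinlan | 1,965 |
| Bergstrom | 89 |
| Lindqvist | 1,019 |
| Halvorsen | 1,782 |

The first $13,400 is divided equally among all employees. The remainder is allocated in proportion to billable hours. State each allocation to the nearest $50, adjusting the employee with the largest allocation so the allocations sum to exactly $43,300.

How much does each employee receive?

First tranche $13,400 split equally: $3,350 each.
Remainder $29,900 by billable hours (total 4,855): Quinlan 12,101.65 → $12,100; Bergstrom 548.12 → $550; Lindqvist 6,275.61 → $6,300; Halvorsen 10,974.62 → $10,950.
Totals: Quinlan $3,350 + $12,100 = $15,450; Bergstrom $3,350 + $550 = $3,900; Lindqvist $3,350 + $6,300 = $9,650; Halvorsen $3,350 + $10,950 = $14,300.

Quinlan: $15,450 · Bergstrom: $3,900 · Lindqvist: $9,650 · Halvorsen: $14,300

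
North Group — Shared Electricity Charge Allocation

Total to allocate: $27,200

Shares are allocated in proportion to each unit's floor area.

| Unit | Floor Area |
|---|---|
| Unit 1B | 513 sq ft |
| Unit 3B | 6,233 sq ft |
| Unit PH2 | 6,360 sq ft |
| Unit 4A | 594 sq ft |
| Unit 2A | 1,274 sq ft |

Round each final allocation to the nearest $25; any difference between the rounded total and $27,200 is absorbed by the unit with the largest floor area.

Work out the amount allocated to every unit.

Unit 1B: $925 · Unit 3B: $11,325 · Unit PH2: $11,550 · Unit 4A: $1,075 · Unit 2A: $2,325

Sum of floor area: 513 + 6,233 + 6,360 + 594 + 1,274 = 14,974.
Unrounded shares: Unit 1B 931.86; Unit 3B 11,322.13; Unit PH2 11,552.82; Unit 4A 1,078.99; Unit 2A 2,314.20.
At nearest $25: Unit 1B $925; Unit 3B $11,325; Unit PH2 $11,550; Unit 4A $1,075; Unit 2A $2,325. Sum = $27,200.
Sum already equals the total — no adjustment.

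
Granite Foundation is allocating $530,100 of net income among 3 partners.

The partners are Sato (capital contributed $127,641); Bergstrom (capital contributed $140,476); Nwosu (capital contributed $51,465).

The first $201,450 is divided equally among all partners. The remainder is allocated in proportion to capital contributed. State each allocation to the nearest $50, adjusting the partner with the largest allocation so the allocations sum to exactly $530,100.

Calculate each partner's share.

Sato: $198,400 | Bergstrom: $211,600 | Nwosu: $120,100

$201,450 shared equally gives $67,150 per partner.
Remainder $328,650 by capital contributed (total 319,582): Sato 131,262.76 → $131,250; Bergstrom 144,461.95 → $144,450; Nwosu 52,925.30 → $52,950.
Totals: Sato $67,150 + $131,250 = $198,400; Bergstrom $67,150 + $144,450 = $211,600; Nwosu $67,150 + $52,950 = $120,100.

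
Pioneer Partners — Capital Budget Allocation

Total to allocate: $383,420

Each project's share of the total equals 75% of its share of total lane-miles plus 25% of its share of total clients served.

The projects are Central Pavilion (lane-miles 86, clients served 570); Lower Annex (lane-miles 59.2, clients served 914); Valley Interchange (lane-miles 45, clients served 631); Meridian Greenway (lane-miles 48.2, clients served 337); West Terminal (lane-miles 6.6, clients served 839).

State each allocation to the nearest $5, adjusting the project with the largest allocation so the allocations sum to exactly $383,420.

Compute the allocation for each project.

Totals — lane-miles 245, clients served 3,291.
Combined weights (75% lane-miles + 25% clients served): Central Pavilion 0.3066; Lower Annex 0.2507; Valley Interchange 0.1857; Meridian Greenway 0.1732; West Terminal 0.0839.
Unrounded shares: Central Pavilion 117,543.23; Lower Annex 96,106.63; Valley Interchange 71,196.82; Meridian Greenway 66,389.61; West Terminal 32,183.70.
After rounding ($5): Central Pavilion $117,545; Lower Annex $96,105; Valley Interchange $71,195; Meridian Greenway $66,390; West Terminal $32,185. Sum = $383,420.
Rounded total matches; no reconciliation needed.

Central Pavilion: $117,545 · Lower Annex: $96,105 · Valley Interchange: $71,195 · Meridian Greenway: $66,390 · West Terminal: $32,185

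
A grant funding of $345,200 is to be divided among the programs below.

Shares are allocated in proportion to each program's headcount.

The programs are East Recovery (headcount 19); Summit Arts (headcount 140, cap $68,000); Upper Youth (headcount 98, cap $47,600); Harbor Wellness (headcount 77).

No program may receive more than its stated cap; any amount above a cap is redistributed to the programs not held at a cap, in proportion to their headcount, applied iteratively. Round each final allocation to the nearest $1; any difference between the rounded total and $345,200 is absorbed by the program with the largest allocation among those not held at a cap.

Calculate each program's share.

Headcount total: 334.
Unconstrained shares: East Recovery 19,637.13; Summit Arts 144,694.61; Upper Youth 101,286.23; Harbor Wellness 79,582.04.
Held at cap: Summit Arts ($68,000), Upper Youth ($47,600); balance $229,600 reallocated over remaining headcount 96.
Shares after redistribution: East Recovery 45,441.67 → $45,442; Harbor Wellness 184,158.33 → $184,158.

East Recovery: $45,442 | Summit Arts: $68,000 | Upper Youth: $47,600 | Harbor Wellness: $184,158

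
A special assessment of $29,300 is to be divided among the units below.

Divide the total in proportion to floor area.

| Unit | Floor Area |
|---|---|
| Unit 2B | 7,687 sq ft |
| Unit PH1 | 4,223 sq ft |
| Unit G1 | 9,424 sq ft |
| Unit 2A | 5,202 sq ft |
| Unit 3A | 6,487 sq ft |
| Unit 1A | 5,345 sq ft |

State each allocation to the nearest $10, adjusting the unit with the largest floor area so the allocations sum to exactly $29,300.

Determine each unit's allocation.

Total floor area = 38,368.
Raw shares: Unit 2B 7,687/38,368 × $29,300 = 5,870.23; Unit PH1 4,223/38,368 × $29,300 = 3,224.92; Unit G1 9,424/38,368 × $29,300 = 7,196.71; Unit 2A 5,202/38,368 × $29,300 = 3,972.54; Unit 3A 6,487/38,368 × $29,300 = 4,953.84; Unit 1A 5,345/38,368 × $29,300 = 4,081.75.
At nearest $10: Unit 2B $5,870; Unit PH1 $3,220; Unit G1 $7,200; Unit 2A $3,970; Unit 3A $4,950; Unit 1A $4,080. Sum = $29,290.
Difference $29,300 − $29,290 = +$10 applied to largest floor area (Unit G1): Unit G1 becomes $7,210.

Unit 2B: $5,870 · Unit PH1: $3,220 · Unit G1: $7,210 · Unit 2A: $3,970 · Unit 3A: $4,950 · Unit 1A: $4,080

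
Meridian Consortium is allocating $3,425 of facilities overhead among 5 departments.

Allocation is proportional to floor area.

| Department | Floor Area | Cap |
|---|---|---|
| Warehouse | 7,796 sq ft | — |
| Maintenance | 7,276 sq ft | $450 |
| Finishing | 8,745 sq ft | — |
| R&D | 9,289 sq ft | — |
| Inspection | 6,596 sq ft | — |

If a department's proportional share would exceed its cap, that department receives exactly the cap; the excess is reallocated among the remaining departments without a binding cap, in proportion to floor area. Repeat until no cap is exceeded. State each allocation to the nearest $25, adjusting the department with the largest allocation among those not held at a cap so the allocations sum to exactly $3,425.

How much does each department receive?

Combined floor area = 39,702.
Unconstrained shares: Warehouse 672.54; Maintenance 627.68; Finishing 754.41; R&D 801.34; Inspection 569.02.
Capped: Maintenance ($450); remaining pool $2,975 reallocated over remaining floor area 32,426.
Remaining shares: Warehouse 715.26 → $725; Finishing 802.33 → $800; R&D 852.24 → $850; Inspection 605.17 → $600.

Warehouse: $725; Maintenance: $450; Finishing: $800; R&D: $850; Inspection: $600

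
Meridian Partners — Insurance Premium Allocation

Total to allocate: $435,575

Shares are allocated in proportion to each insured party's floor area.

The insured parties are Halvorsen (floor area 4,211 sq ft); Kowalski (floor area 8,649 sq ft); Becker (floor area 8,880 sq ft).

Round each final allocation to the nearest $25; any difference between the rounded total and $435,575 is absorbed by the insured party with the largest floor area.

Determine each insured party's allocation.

Halvorsen: $84,375 · Kowalski: $173,300 · Becker: $177,900

Total floor area = 21,740.
Pro-rata amounts: Halvorsen 4,211/21,740 × $435,575 = 84,370.12; Kowalski 8,649/21,740 × $435,575 = 173,288.32; Becker 8,880/21,740 × $435,575 = 177,916.56.
Rounded to nearest $25: Halvorsen $84,375; Kowalski $173,300; Becker $177,925. Sum = $435,600.
Difference $435,575 − $435,600 = −$25 applied to largest floor area (Becker): Becker becomes $177,900.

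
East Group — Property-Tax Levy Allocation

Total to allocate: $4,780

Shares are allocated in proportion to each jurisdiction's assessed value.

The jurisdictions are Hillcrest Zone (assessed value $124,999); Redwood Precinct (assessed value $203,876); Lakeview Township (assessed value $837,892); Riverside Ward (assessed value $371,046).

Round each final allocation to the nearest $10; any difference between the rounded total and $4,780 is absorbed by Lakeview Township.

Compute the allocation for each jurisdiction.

Combined assessed value = 1,537,813.
Proportional shares: Hillcrest Zone 124,999/1,537,813 × $4,780 = 388.54; Redwood Precinct 203,876/1,537,813 × $4,780 = 633.71; Lakeview Township 837,892/1,537,813 × $4,780 = 2,604.43; Riverside Ward 371,046/1,537,813 × $4,780 = 1,153.33.
Rounded to nearest $10: Hillcrest Zone $390; Redwood Precinct $630; Lakeview Township $2,600; Riverside Ward $1,150. Sum = $4,770.
Difference $4,780 − $4,770 = +$10 applied to Lakeview Township: Lakeview Township becomes $2,610.

Hillcrest Zone: $390 | Redwood Precinct: $630 | Lakeview Township: $2,610 | Riverside Ward: $1,150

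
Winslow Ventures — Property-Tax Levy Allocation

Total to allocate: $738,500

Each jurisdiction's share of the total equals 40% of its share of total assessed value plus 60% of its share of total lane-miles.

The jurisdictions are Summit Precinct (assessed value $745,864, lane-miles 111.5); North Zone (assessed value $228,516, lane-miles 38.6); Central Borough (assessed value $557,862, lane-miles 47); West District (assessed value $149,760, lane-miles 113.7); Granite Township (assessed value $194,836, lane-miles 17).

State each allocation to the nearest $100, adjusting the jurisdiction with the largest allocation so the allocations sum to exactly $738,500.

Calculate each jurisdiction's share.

Summit Precinct: $268,200 · North Zone: $88,100 · Central Borough: $151,300 · West District: $177,300 · Granite Township: $53,600

Assessed value total 1,876,838; lane-miles total 327.8.
Combined weights (40% assessed value + 60% lane-miles): Summit Precinct 0.3630; North Zone 0.1194; Central Borough 0.2049; West District 0.2400; Granite Township 0.0726.
Raw shares: Summit Precinct 268,112.19; North Zone 88,143.80; Central Borough 151,334.95; West District 177,263.79; Granite Township 53,645.26.
After rounding ($100): Summit Precinct $268,100; North Zone $88,100; Central Borough $151,300; West District $177,300; Granite Township $53,600. Sum = $738,400.
Difference $738,500 − $738,400 = +$100 applied to largest allocation (Summit Precinct): Summit Precinct becomes $268,200.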